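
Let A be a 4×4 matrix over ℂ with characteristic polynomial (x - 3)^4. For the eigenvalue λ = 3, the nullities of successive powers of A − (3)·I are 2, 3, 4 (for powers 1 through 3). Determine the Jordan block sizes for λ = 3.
Block sizes for λ = 3: [3, 1]

From the dimensions of kernels of powers, the number of Jordan blocks of size at least j is d_j − d_{j−1} where d_j = dim ker(N^j) (with d_0 = 0). Computing the differences gives [2, 1, 1].
The number of blocks of size exactly k is (#blocks of size ≥ k) − (#blocks of size ≥ k + 1), so the partition is: 1 block(s) of size 1, 1 block(s) of size 3.
In nonincreasing order the block sizes are [3, 1].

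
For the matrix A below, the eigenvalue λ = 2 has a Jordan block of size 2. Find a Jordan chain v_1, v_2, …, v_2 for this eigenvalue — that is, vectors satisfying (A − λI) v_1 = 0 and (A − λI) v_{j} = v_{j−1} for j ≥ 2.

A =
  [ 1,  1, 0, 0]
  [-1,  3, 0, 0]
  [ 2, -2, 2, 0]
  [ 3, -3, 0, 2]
A Jordan chain for λ = 2 of length 2:
v_1 = (-1, -1, 2, 3)ᵀ
v_2 = (1, 0, 0, 0)ᵀ

Let N = A − (2)·I. We want v_2 with N^2 v_2 = 0 but N^1 v_2 ≠ 0; then v_{j-1} := N · v_j for j = 2, …, 2.

Pick v_2 = (1, 0, 0, 0)ᵀ.
Then v_1 = N · v_2 = (-1, -1, 2, 3)ᵀ.

Sanity check: (A − (2)·I) v_1 = (0, 0, 0, 0)ᵀ = 0. ✓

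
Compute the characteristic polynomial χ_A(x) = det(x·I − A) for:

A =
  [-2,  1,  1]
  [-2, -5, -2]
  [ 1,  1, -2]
x^3 + 9*x^2 + 27*x + 27

Expanding det(x·I − A) (e.g. by cofactor expansion or by noting that A is similar to its Jordan form J, which has the same characteristic polynomial as A) gives
  χ_A(x) = x^3 + 9*x^2 + 27*x + 27
which factors as (x + 3)^3. The eigenvalues (with algebraic multiplicities) are λ = -3 with multiplicity 3.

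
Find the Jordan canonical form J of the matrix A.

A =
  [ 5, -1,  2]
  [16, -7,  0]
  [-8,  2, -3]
J_2(-3) ⊕ J_1(1)

The characteristic polynomial is
  det(x·I − A) = x^3 + 5*x^2 + 3*x - 9 = (x - 1)*(x + 3)^2

Eigenvalues and multiplicities (the geometric multiplicity of λ is n − rank(A − λI), which equals the number of Jordan blocks for λ):
  λ = -3: algebraic multiplicity = 2, geometric multiplicity = 1
  λ = 1: algebraic multiplicity = 1, geometric multiplicity = 1

Determining the block sizes for each eigenvalue:
  λ = -3: one block (gm = 1), so the single block has size am = 2 → block sizes [2]
  λ = 1: one block (gm = 1), so the single block has size am = 1 → block sizes [1]

Assembling the blocks gives a Jordan form
J =
  [-3,  1, 0]
  [ 0, -3, 0]
  [ 0,  0, 1]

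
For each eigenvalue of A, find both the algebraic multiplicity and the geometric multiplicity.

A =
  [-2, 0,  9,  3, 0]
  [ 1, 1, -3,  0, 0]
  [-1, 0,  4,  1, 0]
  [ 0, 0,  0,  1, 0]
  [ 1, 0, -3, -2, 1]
λ = 1: alg = 5, geom = 3

Step 1 — factor the characteristic polynomial to read off the algebraic multiplicities:
  χ_A(x) = (x - 1)^5

Step 2 — compute geometric multiplicities via the rank-nullity identity g(λ) = n − rank(A − λI):
  rank(A − (1)·I) = 2, so dim ker(A − (1)·I) = n − 2 = 3

Summary:
  λ = 1: algebraic multiplicity = 5, geometric multiplicity = 3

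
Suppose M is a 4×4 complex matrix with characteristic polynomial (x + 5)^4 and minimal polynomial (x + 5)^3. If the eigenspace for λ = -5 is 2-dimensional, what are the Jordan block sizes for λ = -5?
Block sizes for λ = -5: [3, 1]

Step 1 — from the characteristic polynomial, algebraic multiplicity of λ = -5 is 4. From dim ker(M − (-5)·I) = 2, there are exactly 2 Jordan blocks for λ = -5.
Step 2 — from the minimal polynomial, the factor (x + 5)^3 tells us the largest block for λ = -5 has size 3.
Step 3 — with total size 4, 2 blocks, and largest block 3, the block sizes (in nonincreasing order) are [3, 1].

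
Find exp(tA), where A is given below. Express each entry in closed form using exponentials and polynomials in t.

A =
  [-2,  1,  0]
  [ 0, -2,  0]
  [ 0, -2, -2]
e^{tA} =
  [exp(-2*t), t*exp(-2*t), 0]
  [0, exp(-2*t), 0]
  [0, -2*t*exp(-2*t), exp(-2*t)]

Strategy: write A = P · J · P⁻¹ where J is a Jordan canonical form, so e^{tA} = P · e^{tJ} · P⁻¹, and e^{tJ} can be computed block-by-block.

A has Jordan form
J =
  [-2,  1,  0]
  [ 0, -2,  0]
  [ 0,  0, -2]
(up to reordering of blocks).

Per-block formulas:
  For a 1×1 block at λ = -2: exp(t · [-2]) = [e^(-2t)].
  For a 2×2 Jordan block J_2(-2): exp(t · J_2(-2)) = e^(-2t)·(I + t·N), where N is the 2×2 nilpotent shift.

After assembling e^{tJ} and conjugating by P, we get:

e^{tA} =
  [exp(-2*t), t*exp(-2*t), 0]
  [0, exp(-2*t), 0]
  [0, -2*t*exp(-2*t), exp(-2*t)]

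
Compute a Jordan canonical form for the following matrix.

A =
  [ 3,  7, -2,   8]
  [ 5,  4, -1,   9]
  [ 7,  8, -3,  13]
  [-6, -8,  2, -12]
J_3(-2) ⊕ J_1(-2)

The characteristic polynomial is
  det(x·I − A) = x^4 + 8*x^3 + 24*x^2 + 32*x + 16 = (x + 2)^4

Eigenvalues and multiplicities (the geometric multiplicity of λ is n − rank(A − λI), which equals the number of Jordan blocks for λ):
  λ = -2: algebraic multiplicity = 4, geometric multiplicity = 2

Determining the block sizes for each eigenvalue:
  λ = -2: with am = 4 and gm = 2, the partition is not yet determined (e.g. several partitions of 4 into 2 parts exist). Let N = A − (-2)·I. Computing rank(N^1) = 2, rank(N^2) = 1, rank(N^3) = 0; the number of blocks of size ≥ j is rank(N^{j−1}) − rank(N^j), giving [2, 1, 1]. So we have 1 block(s) of size 3, 1 block(s) of size 1 → block sizes [3, 1]

Assembling the blocks gives a Jordan form
J =
  [-2,  1,  0,  0]
  [ 0, -2,  1,  0]
  [ 0,  0, -2,  0]
  [ 0,  0,  0, -2]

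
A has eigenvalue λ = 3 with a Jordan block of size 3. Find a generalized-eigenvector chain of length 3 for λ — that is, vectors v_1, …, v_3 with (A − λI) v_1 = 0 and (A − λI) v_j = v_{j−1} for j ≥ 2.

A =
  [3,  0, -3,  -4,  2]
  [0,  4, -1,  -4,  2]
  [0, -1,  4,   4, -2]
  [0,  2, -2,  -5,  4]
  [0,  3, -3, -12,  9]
A Jordan chain for λ = 3 of length 3:
v_1 = (1, 0, 0, 0, 0)ᵀ
v_2 = (0, 1, -1, 2, 3)ᵀ
v_3 = (0, 1, 0, 0, 0)ᵀ

Let N = A − (3)·I. We want v_3 with N^3 v_3 = 0 but N^2 v_3 ≠ 0; then v_{j-1} := N · v_j for j = 3, …, 2.

Pick v_3 = (0, 1, 0, 0, 0)ᵀ.
Then v_2 = N · v_3 = (0, 1, -1, 2, 3)ᵀ.
Then v_1 = N · v_2 = (1, 0, 0, 0, 0)ᵀ.

Sanity check: (A − (3)·I) v_1 = (0, 0, 0, 0, 0)ᵀ = 0. ✓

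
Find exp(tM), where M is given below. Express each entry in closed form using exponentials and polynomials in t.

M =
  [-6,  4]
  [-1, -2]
e^{tM} =
  [-2*t*exp(-4*t) + exp(-4*t), 4*t*exp(-4*t)]
  [-t*exp(-4*t), 2*t*exp(-4*t) + exp(-4*t)]

Strategy: write M = P · J · P⁻¹ where J is a Jordan canonical form, so e^{tM} = P · e^{tJ} · P⁻¹, and e^{tJ} can be computed block-by-block.

M has Jordan form
J =
  [-4,  1]
  [ 0, -4]
(up to reordering of blocks).

Per-block formulas:
  For a 2×2 Jordan block J_2(-4): exp(t · J_2(-4)) = e^(-4t)·(I + t·N), where N is the 2×2 nilpotent shift.

After assembling e^{tJ} and conjugating by P, we get:

e^{tM} =
  [-2*t*exp(-4*t) + exp(-4*t), 4*t*exp(-4*t)]
  [-t*exp(-4*t), 2*t*exp(-4*t) + exp(-4*t)]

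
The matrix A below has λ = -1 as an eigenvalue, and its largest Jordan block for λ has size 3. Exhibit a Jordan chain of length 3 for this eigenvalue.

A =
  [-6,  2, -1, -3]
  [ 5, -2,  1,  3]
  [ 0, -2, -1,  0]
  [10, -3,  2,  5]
A Jordan chain for λ = -1 of length 3:
v_1 = (5, 0, -10, -5)ᵀ
v_2 = (-5, 5, 0, 10)ᵀ
v_3 = (1, 0, 0, 0)ᵀ

Let N = A − (-1)·I. We want v_3 with N^3 v_3 = 0 but N^2 v_3 ≠ 0; then v_{j-1} := N · v_j for j = 3, …, 2.

Pick v_3 = (1, 0, 0, 0)ᵀ.
Then v_2 = N · v_3 = (-5, 5, 0, 10)ᵀ.
Then v_1 = N · v_2 = (5, 0, -10, -5)ᵀ.

Sanity check: (A − (-1)·I) v_1 = (0, 0, 0, 0)ᵀ = 0. ✓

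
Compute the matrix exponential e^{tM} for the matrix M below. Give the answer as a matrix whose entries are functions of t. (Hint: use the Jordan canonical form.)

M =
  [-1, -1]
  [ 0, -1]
e^{tM} =
  [exp(-t), -t*exp(-t)]
  [0, exp(-t)]

Strategy: write M = P · J · P⁻¹ where J is a Jordan canonical form, so e^{tM} = P · e^{tJ} · P⁻¹, and e^{tJ} can be computed block-by-block.

M has Jordan form
J =
  [-1,  1]
  [ 0, -1]
(up to reordering of blocks).

Per-block formulas:
  For a 2×2 Jordan block J_2(-1): exp(t · J_2(-1)) = e^(-1t)·(I + t·N), where N is the 2×2 nilpotent shift.

After assembling e^{tJ} and conjugating by P, we get:

e^{tM} =
  [exp(-t), -t*exp(-t)]
  [0, exp(-t)]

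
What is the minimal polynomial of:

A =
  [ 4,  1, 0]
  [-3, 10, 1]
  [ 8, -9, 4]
x^3 - 18*x^2 + 108*x - 216

The characteristic polynomial is χ_A(x) = (x - 6)^3, so the eigenvalues are known. The minimal polynomial is
  m_A(x) = Π_λ (x − λ)^{k_λ}
where k_λ is the size of the *largest* Jordan block for λ (equivalently, the smallest k with (A − λI)^k v = 0 for every generalised eigenvector v of λ).

  λ = 6: largest Jordan block has size 3, contributing (x − 6)^3

So m_A(x) = (x - 6)^3 = x^3 - 18*x^2 + 108*x - 216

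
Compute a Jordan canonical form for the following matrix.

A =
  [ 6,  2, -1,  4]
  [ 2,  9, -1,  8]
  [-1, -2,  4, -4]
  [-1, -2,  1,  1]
J_3(5) ⊕ J_1(5)

The characteristic polynomial is
  det(x·I − A) = x^4 - 20*x^3 + 150*x^2 - 500*x + 625 = (x - 5)^4

Eigenvalues and multiplicities (the geometric multiplicity of λ is n − rank(A − λI), which equals the number of Jordan blocks for λ):
  λ = 5: algebraic multiplicity = 4, geometric multiplicity = 2

Determining the block sizes for each eigenvalue:
  λ = 5: with am = 4 and gm = 2, the partition is not yet determined (e.g. several partitions of 4 into 2 parts exist). Let N = A − (5)·I. Computing rank(N^1) = 2, rank(N^2) = 1, rank(N^3) = 0; the number of blocks of size ≥ j is rank(N^{j−1}) − rank(N^j), giving [2, 1, 1]. So we have 1 block(s) of size 3, 1 block(s) of size 1 → block sizes [3, 1]

Assembling the blocks gives a Jordan form
J =
  [5, 1, 0, 0]
  [0, 5, 1, 0]
  [0, 0, 5, 0]
  [0, 0, 0, 5]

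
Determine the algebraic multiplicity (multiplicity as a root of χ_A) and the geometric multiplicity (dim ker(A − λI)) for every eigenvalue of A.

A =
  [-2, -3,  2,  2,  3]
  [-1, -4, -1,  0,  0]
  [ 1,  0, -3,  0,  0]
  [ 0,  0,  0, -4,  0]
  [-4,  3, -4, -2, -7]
λ = -4: alg = 5, geom = 3

Step 1 — factor the characteristic polynomial to read off the algebraic multiplicities:
  χ_A(x) = (x + 4)^5

Step 2 — compute geometric multiplicities via the rank-nullity identity g(λ) = n − rank(A − λI):
  rank(A − (-4)·I) = 2, so dim ker(A − (-4)·I) = n − 2 = 3

Summary:
  λ = -4: algebraic multiplicity = 5, geometric multiplicity = 3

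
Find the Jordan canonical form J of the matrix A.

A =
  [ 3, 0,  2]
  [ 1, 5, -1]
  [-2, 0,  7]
J_2(5) ⊕ J_1(5)

The characteristic polynomial is
  det(x·I − A) = x^3 - 15*x^2 + 75*x - 125 = (x - 5)^3

Eigenvalues and multiplicities (the geometric multiplicity of λ is n − rank(A − λI), which equals the number of Jordan blocks for λ):
  λ = 5: algebraic multiplicity = 3, geometric multiplicity = 2

Determining the block sizes for each eigenvalue:
  λ = 5: 2 blocks summing to 3 forces exactly one block of size 2 and the rest size 1 → block sizes [2, 1]

Assembling the blocks gives a Jordan form
J =
  [5, 1, 0]
  [0, 5, 0]
  [0, 0, 5]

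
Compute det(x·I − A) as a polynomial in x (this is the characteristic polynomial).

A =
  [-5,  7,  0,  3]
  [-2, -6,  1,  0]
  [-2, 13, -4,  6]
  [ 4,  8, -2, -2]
x^4 + 17*x^3 + 105*x^2 + 275*x + 250

Expanding det(x·I − A) (e.g. by cofactor expansion or by noting that A is similar to its Jordan form J, which has the same characteristic polynomial as A) gives
  χ_A(x) = x^4 + 17*x^3 + 105*x^2 + 275*x + 250
which factors as (x + 2)*(x + 5)^3. The eigenvalues (with algebraic multiplicities) are λ = -5 with multiplicity 3, λ = -2 with multiplicity 1.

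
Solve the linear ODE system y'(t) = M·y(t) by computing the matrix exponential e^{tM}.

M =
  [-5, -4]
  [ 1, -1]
e^{tM} =
  [-2*t*exp(-3*t) + exp(-3*t), -4*t*exp(-3*t)]
  [t*exp(-3*t), 2*t*exp(-3*t) + exp(-3*t)]

Strategy: write M = P · J · P⁻¹ where J is a Jordan canonical form, so e^{tM} = P · e^{tJ} · P⁻¹, and e^{tJ} can be computed block-by-block.

M has Jordan form
J =
  [-3,  1]
  [ 0, -3]
(up to reordering of blocks).

Per-block formulas:
  For a 2×2 Jordan block J_2(-3): exp(t · J_2(-3)) = e^(-3t)·(I + t·N), where N is the 2×2 nilpotent shift.

After assembling e^{tJ} and conjugating by P, we get:

e^{tM} =
  [-2*t*exp(-3*t) + exp(-3*t), -4*t*exp(-3*t)]
  [t*exp(-3*t), 2*t*exp(-3*t) + exp(-3*t)]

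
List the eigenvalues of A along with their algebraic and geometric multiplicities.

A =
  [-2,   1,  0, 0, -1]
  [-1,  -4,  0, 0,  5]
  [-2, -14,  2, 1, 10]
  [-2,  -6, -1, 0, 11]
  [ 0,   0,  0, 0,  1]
λ = -3: alg = 2, geom = 1; λ = 1: alg = 3, geom = 1

Step 1 — factor the characteristic polynomial to read off the algebraic multiplicities:
  χ_A(x) = (x - 1)^3*(x + 3)^2

Step 2 — compute geometric multiplicities via the rank-nullity identity g(λ) = n − rank(A − λI):
  rank(A − (-3)·I) = 4, so dim ker(A − (-3)·I) = n − 4 = 1
  rank(A − (1)·I) = 4, so dim ker(A − (1)·I) = n − 4 = 1

Summary:
  λ = -3: algebraic multiplicity = 2, geometric multiplicity = 1
  λ = 1: algebraic multiplicity = 3, geometric multiplicity = 1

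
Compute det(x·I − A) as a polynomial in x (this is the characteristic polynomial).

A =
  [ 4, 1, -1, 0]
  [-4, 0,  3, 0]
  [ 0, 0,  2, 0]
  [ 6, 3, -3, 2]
x^4 - 8*x^3 + 24*x^2 - 32*x + 16

Expanding det(x·I − A) (e.g. by cofactor expansion or by noting that A is similar to its Jordan form J, which has the same characteristic polynomial as A) gives
  χ_A(x) = x^4 - 8*x^3 + 24*x^2 - 32*x + 16
which factors as (x - 2)^4. The eigenvalues (with algebraic multiplicities) are λ = 2 with multiplicity 4.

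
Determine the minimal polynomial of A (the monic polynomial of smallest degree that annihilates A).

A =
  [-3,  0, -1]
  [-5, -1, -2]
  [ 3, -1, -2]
x^3 + 6*x^2 + 12*x + 8

The characteristic polynomial is χ_A(x) = (x + 2)^3, so the eigenvalues are known. The minimal polynomial is
  m_A(x) = Π_λ (x − λ)^{k_λ}
where k_λ is the size of the *largest* Jordan block for λ (equivalently, the smallest k with (A − λI)^k v = 0 for every generalised eigenvector v of λ).

  λ = -2: largest Jordan block has size 3, contributing (x + 2)^3

So m_A(x) = (x + 2)^3 = x^3 + 6*x^2 + 12*x + 8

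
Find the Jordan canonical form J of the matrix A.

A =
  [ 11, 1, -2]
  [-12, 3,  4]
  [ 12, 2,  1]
J_2(5) ⊕ J_1(5)

The characteristic polynomial is
  det(x·I − A) = x^3 - 15*x^2 + 75*x - 125 = (x - 5)^3

Eigenvalues and multiplicities (the geometric multiplicity of λ is n − rank(A − λI), which equals the number of Jordan blocks for λ):
  λ = 5: algebraic multiplicity = 3, geometric multiplicity = 2

Determining the block sizes for each eigenvalue:
  λ = 5: 2 blocks summing to 3 forces exactly one block of size 2 and the rest size 1 → block sizes [2, 1]

Assembling the blocks gives a Jordan form
J =
  [5, 1, 0]
  [0, 5, 0]
  [0, 0, 5]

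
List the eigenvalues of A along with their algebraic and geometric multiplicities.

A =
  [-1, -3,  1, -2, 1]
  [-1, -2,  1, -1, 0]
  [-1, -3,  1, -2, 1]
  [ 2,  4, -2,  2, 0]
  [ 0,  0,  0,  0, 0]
λ = 0: alg = 5, geom = 3

Step 1 — factor the characteristic polynomial to read off the algebraic multiplicities:
  χ_A(x) = x^5

Step 2 — compute geometric multiplicities via the rank-nullity identity g(λ) = n − rank(A − λI):
  rank(A − (0)·I) = 2, so dim ker(A − (0)·I) = n − 2 = 3

Summary:
  λ = 0: algebraic multiplicity = 5, geometric multiplicity = 3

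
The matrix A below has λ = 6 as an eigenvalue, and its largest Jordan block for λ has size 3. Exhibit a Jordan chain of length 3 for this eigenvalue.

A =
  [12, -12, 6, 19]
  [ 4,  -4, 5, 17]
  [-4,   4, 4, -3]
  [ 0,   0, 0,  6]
A Jordan chain for λ = 6 of length 3:
v_1 = (0, 1, 2, 0)ᵀ
v_2 = (-1, -5, -9, 0)ᵀ
v_3 = (3, 0, 0, -1)ᵀ

Let N = A − (6)·I. We want v_3 with N^3 v_3 = 0 but N^2 v_3 ≠ 0; then v_{j-1} := N · v_j for j = 3, …, 2.

Pick v_3 = (3, 0, 0, -1)ᵀ.
Then v_2 = N · v_3 = (-1, -5, -9, 0)ᵀ.
Then v_1 = N · v_2 = (0, 1, 2, 0)ᵀ.

Sanity check: (A − (6)·I) v_1 = (0, 0, 0, 0)ᵀ = 0. ✓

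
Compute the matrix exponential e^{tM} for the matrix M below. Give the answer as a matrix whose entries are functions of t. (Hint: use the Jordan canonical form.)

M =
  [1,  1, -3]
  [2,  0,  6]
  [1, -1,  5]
e^{tM} =
  [-t*exp(2*t) + exp(2*t), t*exp(2*t), -3*t*exp(2*t)]
  [2*t*exp(2*t), -2*t*exp(2*t) + exp(2*t), 6*t*exp(2*t)]
  [t*exp(2*t), -t*exp(2*t), 3*t*exp(2*t) + exp(2*t)]

Strategy: write M = P · J · P⁻¹ where J is a Jordan canonical form, so e^{tM} = P · e^{tJ} · P⁻¹, and e^{tJ} can be computed block-by-block.

M has Jordan form
J =
  [2, 1, 0]
  [0, 2, 0]
  [0, 0, 2]
(up to reordering of blocks).

Per-block formulas:
  For a 2×2 Jordan block J_2(2): exp(t · J_2(2)) = e^(2t)·(I + t·N), where N is the 2×2 nilpotent shift.
  For a 1×1 block at λ = 2: exp(t · [2]) = [e^(2t)].

After assembling e^{tJ} and conjugating by P, we get:

e^{tM} =
  [-t*exp(2*t) + exp(2*t), t*exp(2*t), -3*t*exp(2*t)]
  [2*t*exp(2*t), -2*t*exp(2*t) + exp(2*t), 6*t*exp(2*t)]
  [t*exp(2*t), -t*exp(2*t), 3*t*exp(2*t) + exp(2*t)]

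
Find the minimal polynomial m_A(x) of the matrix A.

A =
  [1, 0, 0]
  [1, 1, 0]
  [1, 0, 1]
x^2 - 2*x + 1

The characteristic polynomial is χ_A(x) = (x - 1)^3, so the eigenvalues are known. The minimal polynomial is
  m_A(x) = Π_λ (x − λ)^{k_λ}
where k_λ is the size of the *largest* Jordan block for λ (equivalently, the smallest k with (A − λI)^k v = 0 for every generalised eigenvector v of λ).

  λ = 1: largest Jordan block has size 2, contributing (x − 1)^2

So m_A(x) = (x - 1)^2 = x^2 - 2*x + 1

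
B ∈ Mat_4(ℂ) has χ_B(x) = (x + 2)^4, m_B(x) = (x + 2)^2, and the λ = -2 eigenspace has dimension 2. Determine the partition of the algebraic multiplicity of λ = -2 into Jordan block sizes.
Block sizes for λ = -2: [2, 2]

Step 1 — from the characteristic polynomial, algebraic multiplicity of λ = -2 is 4. From dim ker(B − (-2)·I) = 2, there are exactly 2 Jordan blocks for λ = -2.
Step 2 — from the minimal polynomial, the factor (x + 2)^2 tells us the largest block for λ = -2 has size 2.
Step 3 — with total size 4, 2 blocks, and largest block 2, the block sizes (in nonincreasing order) are [2, 2].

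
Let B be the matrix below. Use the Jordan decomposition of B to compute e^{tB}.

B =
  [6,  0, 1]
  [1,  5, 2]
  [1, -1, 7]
e^{tB} =
  [t^2*exp(6*t)/2 + exp(6*t), -t^2*exp(6*t)/2, t^2*exp(6*t)/2 + t*exp(6*t)]
  [t^2*exp(6*t)/2 + t*exp(6*t), -t^2*exp(6*t)/2 - t*exp(6*t) + exp(6*t), t^2*exp(6*t)/2 + 2*t*exp(6*t)]
  [t*exp(6*t), -t*exp(6*t), t*exp(6*t) + exp(6*t)]

Strategy: write B = P · J · P⁻¹ where J is a Jordan canonical form, so e^{tB} = P · e^{tJ} · P⁻¹, and e^{tJ} can be computed block-by-block.

B has Jordan form
J =
  [6, 1, 0]
  [0, 6, 1]
  [0, 0, 6]
(up to reordering of blocks).

Per-block formulas:
  For a 3×3 Jordan block J_3(6): exp(t · J_3(6)) = e^(6t)·(I + t·N + (t^2/2)·N^2), where N is the 3×3 nilpotent shift.

After assembling e^{tJ} and conjugating by P, we get:

e^{tB} =
  [t^2*exp(6*t)/2 + exp(6*t), -t^2*exp(6*t)/2, t^2*exp(6*t)/2 + t*exp(6*t)]
  [t^2*exp(6*t)/2 + t*exp(6*t), -t^2*exp(6*t)/2 - t*exp(6*t) + exp(6*t), t^2*exp(6*t)/2 + 2*t*exp(6*t)]
  [t*exp(6*t), -t*exp(6*t), t*exp(6*t) + exp(6*t)]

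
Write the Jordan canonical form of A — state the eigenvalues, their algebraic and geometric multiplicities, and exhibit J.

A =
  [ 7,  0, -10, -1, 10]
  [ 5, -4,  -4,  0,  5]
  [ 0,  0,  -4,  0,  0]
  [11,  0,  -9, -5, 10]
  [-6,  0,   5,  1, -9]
J_3(-4) ⊕ J_1(-4) ⊕ J_1(1)

The characteristic polynomial is
  det(x·I − A) = x^5 + 15*x^4 + 80*x^3 + 160*x^2 - 256 = (x - 1)*(x + 4)^4

Eigenvalues and multiplicities (the geometric multiplicity of λ is n − rank(A − λI), which equals the number of Jordan blocks for λ):
  λ = -4: algebraic multiplicity = 4, geometric multiplicity = 2
  λ = 1: algebraic multiplicity = 1, geometric multiplicity = 1

Determining the block sizes for each eigenvalue:
  λ = -4: with am = 4 and gm = 2, the partition is not yet determined (e.g. several partitions of 4 into 2 parts exist). Let N = A − (-4)·I. Computing rank(N^1) = 3, rank(N^2) = 2, rank(N^3) = 1; the number of blocks of size ≥ j is rank(N^{j−1}) − rank(N^j), giving [2, 1, 1]. So we have 1 block(s) of size 3, 1 block(s) of size 1 → block sizes [3, 1]
  λ = 1: one block (gm = 1), so the single block has size am = 1 → block sizes [1]

Assembling the blocks gives a Jordan form
J =
  [-4,  1,  0,  0, 0]
  [ 0, -4,  1,  0, 0]
  [ 0,  0, -4,  0, 0]
  [ 0,  0,  0, -4, 0]
  [ 0,  0,  0,  0, 1]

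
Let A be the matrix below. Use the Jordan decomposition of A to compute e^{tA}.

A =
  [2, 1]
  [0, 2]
e^{tA} =
  [exp(2*t), t*exp(2*t)]
  [0, exp(2*t)]

Strategy: write A = P · J · P⁻¹ where J is a Jordan canonical form, so e^{tA} = P · e^{tJ} · P⁻¹, and e^{tJ} can be computed block-by-block.

A has Jordan form
J =
  [2, 1]
  [0, 2]
(up to reordering of blocks).

Per-block formulas:
  For a 2×2 Jordan block J_2(2): exp(t · J_2(2)) = e^(2t)·(I + t·N), where N is the 2×2 nilpotent shift.

After assembling e^{tJ} and conjugating by P, we get:

e^{tA} =
  [exp(2*t), t*exp(2*t)]
  [0, exp(2*t)]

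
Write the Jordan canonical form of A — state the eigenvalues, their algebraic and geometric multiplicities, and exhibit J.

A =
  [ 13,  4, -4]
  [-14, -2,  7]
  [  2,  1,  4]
J_2(5) ⊕ J_1(5)

The characteristic polynomial is
  det(x·I − A) = x^3 - 15*x^2 + 75*x - 125 = (x - 5)^3

Eigenvalues and multiplicities (the geometric multiplicity of λ is n − rank(A − λI), which equals the number of Jordan blocks for λ):
  λ = 5: algebraic multiplicity = 3, geometric multiplicity = 2

Determining the block sizes for each eigenvalue:
  λ = 5: 2 blocks summing to 3 forces exactly one block of size 2 and the rest size 1 → block sizes [2, 1]

Assembling the blocks gives a Jordan form
J =
  [5, 1, 0]
  [0, 5, 0]
  [0, 0, 5]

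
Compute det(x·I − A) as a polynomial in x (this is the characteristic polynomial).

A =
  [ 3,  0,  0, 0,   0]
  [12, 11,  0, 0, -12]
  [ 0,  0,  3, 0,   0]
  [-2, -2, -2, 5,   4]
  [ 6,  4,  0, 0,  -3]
x^5 - 19*x^4 + 142*x^3 - 522*x^2 + 945*x - 675

Expanding det(x·I − A) (e.g. by cofactor expansion or by noting that A is similar to its Jordan form J, which has the same characteristic polynomial as A) gives
  χ_A(x) = x^5 - 19*x^4 + 142*x^3 - 522*x^2 + 945*x - 675
which factors as (x - 5)^2*(x - 3)^3. The eigenvalues (with algebraic multiplicities) are λ = 3 with multiplicity 3, λ = 5 with multiplicity 2.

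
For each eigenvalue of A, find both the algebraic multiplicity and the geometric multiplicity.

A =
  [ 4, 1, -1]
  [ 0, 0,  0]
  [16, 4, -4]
λ = 0: alg = 3, geom = 2

Step 1 — factor the characteristic polynomial to read off the algebraic multiplicities:
  χ_A(x) = x^3

Step 2 — compute geometric multiplicities via the rank-nullity identity g(λ) = n − rank(A − λI):
  rank(A − (0)·I) = 1, so dim ker(A − (0)·I) = n − 1 = 2

Summary:
  λ = 0: algebraic multiplicity = 3, geometric multiplicity = 2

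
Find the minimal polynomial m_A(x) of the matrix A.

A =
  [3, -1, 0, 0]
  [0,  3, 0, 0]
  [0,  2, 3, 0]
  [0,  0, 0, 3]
x^2 - 6*x + 9

The characteristic polynomial is χ_A(x) = (x - 3)^4, so the eigenvalues are known. The minimal polynomial is
  m_A(x) = Π_λ (x − λ)^{k_λ}
where k_λ is the size of the *largest* Jordan block for λ (equivalently, the smallest k with (A − λI)^k v = 0 for every generalised eigenvector v of λ).

  λ = 3: largest Jordan block has size 2, contributing (x − 3)^2

So m_A(x) = (x - 3)^2 = x^2 - 6*x + 9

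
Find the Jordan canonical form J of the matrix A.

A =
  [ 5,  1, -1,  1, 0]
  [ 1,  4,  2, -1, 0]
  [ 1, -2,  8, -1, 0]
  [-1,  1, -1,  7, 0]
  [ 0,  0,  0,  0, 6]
J_2(6) ⊕ J_2(6) ⊕ J_1(6)

The characteristic polynomial is
  det(x·I − A) = x^5 - 30*x^4 + 360*x^3 - 2160*x^2 + 6480*x - 7776 = (x - 6)^5

Eigenvalues and multiplicities (the geometric multiplicity of λ is n − rank(A − λI), which equals the number of Jordan blocks for λ):
  λ = 6: algebraic multiplicity = 5, geometric multiplicity = 3

Determining the block sizes for each eigenvalue:
  λ = 6: with am = 5 and gm = 3, the partition is not yet determined (e.g. several partitions of 5 into 3 parts exist). Let N = A − (6)·I. Computing rank(N^1) = 2, rank(N^2) = 0; the number of blocks of size ≥ j is rank(N^{j−1}) − rank(N^j), giving [3, 2]. So we have 2 block(s) of size 2, 1 block(s) of size 1 → block sizes [2, 2, 1]

Assembling the blocks gives a Jordan form
J =
  [6, 1, 0, 0, 0]
  [0, 6, 0, 0, 0]
  [0, 0, 6, 1, 0]
  [0, 0, 0, 6, 0]
  [0, 0, 0, 0, 6]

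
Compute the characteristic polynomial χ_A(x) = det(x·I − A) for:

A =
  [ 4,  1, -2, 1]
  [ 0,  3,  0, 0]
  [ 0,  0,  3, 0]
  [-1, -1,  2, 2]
x^4 - 12*x^3 + 54*x^2 - 108*x + 81

Expanding det(x·I − A) (e.g. by cofactor expansion or by noting that A is similar to its Jordan form J, which has the same characteristic polynomial as A) gives
  χ_A(x) = x^4 - 12*x^3 + 54*x^2 - 108*x + 81
which factors as (x - 3)^4. The eigenvalues (with algebraic multiplicities) are λ = 3 with multiplicity 4.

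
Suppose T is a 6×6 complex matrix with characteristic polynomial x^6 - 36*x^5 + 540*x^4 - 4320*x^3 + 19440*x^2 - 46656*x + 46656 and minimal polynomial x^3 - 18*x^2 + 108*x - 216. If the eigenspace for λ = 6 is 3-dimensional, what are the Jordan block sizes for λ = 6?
Block sizes for λ = 6: [3, 2, 1]

Step 1 — from the characteristic polynomial, algebraic multiplicity of λ = 6 is 6. From dim ker(T − (6)·I) = 3, there are exactly 3 Jordan blocks for λ = 6.
Step 2 — from the minimal polynomial, the factor (x − 6)^3 tells us the largest block for λ = 6 has size 3.
Step 3 — with total size 6, 3 blocks, and largest block 3, the block sizes (in nonincreasing order) are [3, 2, 1].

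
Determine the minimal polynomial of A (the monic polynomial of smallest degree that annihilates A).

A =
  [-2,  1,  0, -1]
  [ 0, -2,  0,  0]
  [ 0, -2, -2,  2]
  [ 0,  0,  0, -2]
x^2 + 4*x + 4

The characteristic polynomial is χ_A(x) = (x + 2)^4, so the eigenvalues are known. The minimal polynomial is
  m_A(x) = Π_λ (x − λ)^{k_λ}
where k_λ is the size of the *largest* Jordan block for λ (equivalently, the smallest k with (A − λI)^k v = 0 for every generalised eigenvector v of λ).

  λ = -2: largest Jordan block has size 2, contributing (x + 2)^2

So m_A(x) = (x + 2)^2 = x^2 + 4*x + 4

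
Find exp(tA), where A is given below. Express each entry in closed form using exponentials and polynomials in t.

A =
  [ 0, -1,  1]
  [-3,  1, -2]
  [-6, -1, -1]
e^{tA} =
  [1 - 3*t^2/2, -t^2 - t, t^2/2 + t]
  [9*t^2/2 - 3*t, 3*t^2 + t + 1, -3*t^2/2 - 2*t]
  [9*t^2/2 - 6*t, 3*t^2 - t, -3*t^2/2 - t + 1]

Strategy: write A = P · J · P⁻¹ where J is a Jordan canonical form, so e^{tA} = P · e^{tJ} · P⁻¹, and e^{tJ} can be computed block-by-block.

A has Jordan form
J =
  [0, 1, 0]
  [0, 0, 1]
  [0, 0, 0]
(up to reordering of blocks).

Per-block formulas:
  For a 3×3 Jordan block J_3(0): exp(t · J_3(0)) = e^(0t)·(I + t·N + (t^2/2)·N^2), where N is the 3×3 nilpotent shift.

After assembling e^{tJ} and conjugating by P, we get:

e^{tA} =
  [1 - 3*t^2/2, -t^2 - t, t^2/2 + t]
  [9*t^2/2 - 3*t, 3*t^2 + t + 1, -3*t^2/2 - 2*t]
  [9*t^2/2 - 6*t, 3*t^2 - t, -3*t^2/2 - t + 1]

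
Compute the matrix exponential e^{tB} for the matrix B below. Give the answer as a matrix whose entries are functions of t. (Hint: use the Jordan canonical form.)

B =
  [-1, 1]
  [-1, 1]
e^{tB} =
  [1 - t, t]
  [-t, t + 1]

Strategy: write B = P · J · P⁻¹ where J is a Jordan canonical form, so e^{tB} = P · e^{tJ} · P⁻¹, and e^{tJ} can be computed block-by-block.

B has Jordan form
J =
  [0, 1]
  [0, 0]
(up to reordering of blocks).

Per-block formulas:
  For a 2×2 Jordan block J_2(0): exp(t · J_2(0)) = e^(0t)·(I + t·N), where N is the 2×2 nilpotent shift.

After assembling e^{tJ} and conjugating by P, we get:

e^{tB} =
  [1 - t, t]
  [-t, t + 1]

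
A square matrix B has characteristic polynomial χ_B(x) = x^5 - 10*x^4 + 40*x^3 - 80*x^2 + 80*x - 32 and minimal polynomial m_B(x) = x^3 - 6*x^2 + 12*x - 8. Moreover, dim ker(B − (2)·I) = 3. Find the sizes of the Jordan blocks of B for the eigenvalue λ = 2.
Block sizes for λ = 2: [3, 1, 1]

Step 1 — from the characteristic polynomial, algebraic multiplicity of λ = 2 is 5. From dim ker(B − (2)·I) = 3, there are exactly 3 Jordan blocks for λ = 2.
Step 2 — from the minimal polynomial, the factor (x − 2)^3 tells us the largest block for λ = 2 has size 3.
Step 3 — with total size 5, 3 blocks, and largest block 3, the block sizes (in nonincreasing order) are [3, 1, 1].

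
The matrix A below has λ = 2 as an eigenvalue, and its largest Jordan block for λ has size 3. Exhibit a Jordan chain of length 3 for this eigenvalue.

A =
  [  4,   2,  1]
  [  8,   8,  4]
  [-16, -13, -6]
A Jordan chain for λ = 2 of length 3:
v_1 = (4, 0, -8)ᵀ
v_2 = (2, 8, -16)ᵀ
v_3 = (1, 0, 0)ᵀ

Let N = A − (2)·I. We want v_3 with N^3 v_3 = 0 but N^2 v_3 ≠ 0; then v_{j-1} := N · v_j for j = 3, …, 2.

Pick v_3 = (1, 0, 0)ᵀ.
Then v_2 = N · v_3 = (2, 8, -16)ᵀ.
Then v_1 = N · v_2 = (4, 0, -8)ᵀ.

Sanity check: (A − (2)·I) v_1 = (0, 0, 0)ᵀ = 0. ✓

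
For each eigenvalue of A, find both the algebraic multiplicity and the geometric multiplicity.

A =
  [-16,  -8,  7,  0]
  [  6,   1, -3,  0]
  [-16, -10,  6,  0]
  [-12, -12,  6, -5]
λ = -5: alg = 2, geom = 2; λ = -2: alg = 2, geom = 1

Step 1 — factor the characteristic polynomial to read off the algebraic multiplicities:
  χ_A(x) = (x + 2)^2*(x + 5)^2

Step 2 — compute geometric multiplicities via the rank-nullity identity g(λ) = n − rank(A − λI):
  rank(A − (-5)·I) = 2, so dim ker(A − (-5)·I) = n − 2 = 2
  rank(A − (-2)·I) = 3, so dim ker(A − (-2)·I) = n − 3 = 1

Summary:
  λ = -5: algebraic multiplicity = 2, geometric multiplicity = 2
  λ = -2: algebraic multiplicity = 2, geometric multiplicity = 1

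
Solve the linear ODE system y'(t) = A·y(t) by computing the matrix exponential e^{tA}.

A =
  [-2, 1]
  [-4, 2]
e^{tA} =
  [1 - 2*t, t]
  [-4*t, 2*t + 1]

Strategy: write A = P · J · P⁻¹ where J is a Jordan canonical form, so e^{tA} = P · e^{tJ} · P⁻¹, and e^{tJ} can be computed block-by-block.

A has Jordan form
J =
  [0, 1]
  [0, 0]
(up to reordering of blocks).

Per-block formulas:
  For a 2×2 Jordan block J_2(0): exp(t · J_2(0)) = e^(0t)·(I + t·N), where N is the 2×2 nilpotent shift.

After assembling e^{tJ} and conjugating by P, we get:

e^{tA} =
  [1 - 2*t, t]
  [-4*t, 2*t + 1]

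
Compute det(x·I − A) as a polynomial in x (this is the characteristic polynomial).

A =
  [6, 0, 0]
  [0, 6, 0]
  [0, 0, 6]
x^3 - 18*x^2 + 108*x - 216

Expanding det(x·I − A) (e.g. by cofactor expansion or by noting that A is similar to its Jordan form J, which has the same characteristic polynomial as A) gives
  χ_A(x) = x^3 - 18*x^2 + 108*x - 216
which factors as (x - 6)^3. The eigenvalues (with algebraic multiplicities) are λ = 6 with multiplicity 3.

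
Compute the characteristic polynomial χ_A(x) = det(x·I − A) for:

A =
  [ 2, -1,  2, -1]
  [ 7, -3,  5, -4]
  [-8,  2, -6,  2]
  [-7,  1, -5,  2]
x^4 + 5*x^3 + 6*x^2 - 4*x - 8

Expanding det(x·I − A) (e.g. by cofactor expansion or by noting that A is similar to its Jordan form J, which has the same characteristic polynomial as A) gives
  χ_A(x) = x^4 + 5*x^3 + 6*x^2 - 4*x - 8
which factors as (x - 1)*(x + 2)^3. The eigenvalues (with algebraic multiplicities) are λ = -2 with multiplicity 3, λ = 1 with multiplicity 1.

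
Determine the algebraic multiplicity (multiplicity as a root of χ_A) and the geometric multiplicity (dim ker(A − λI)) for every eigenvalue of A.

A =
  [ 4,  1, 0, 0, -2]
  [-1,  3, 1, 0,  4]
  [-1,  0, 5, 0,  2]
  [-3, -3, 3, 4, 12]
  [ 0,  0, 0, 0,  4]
λ = 4: alg = 5, geom = 3

Step 1 — factor the characteristic polynomial to read off the algebraic multiplicities:
  χ_A(x) = (x - 4)^5

Step 2 — compute geometric multiplicities via the rank-nullity identity g(λ) = n − rank(A − λI):
  rank(A − (4)·I) = 2, so dim ker(A − (4)·I) = n − 2 = 3

Summary:
  λ = 4: algebraic multiplicity = 5, geometric multiplicity = 3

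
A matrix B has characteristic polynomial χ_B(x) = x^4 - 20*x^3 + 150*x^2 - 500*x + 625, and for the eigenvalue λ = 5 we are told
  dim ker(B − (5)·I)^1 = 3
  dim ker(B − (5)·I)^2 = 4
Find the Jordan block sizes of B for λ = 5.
Block sizes for λ = 5: [2, 1, 1]

From the dimensions of kernels of powers, the number of Jordan blocks of size at least j is d_j − d_{j−1} where d_j = dim ker(N^j) (with d_0 = 0). Computing the differences gives [3, 1].
The number of blocks of size exactly k is (#blocks of size ≥ k) − (#blocks of size ≥ k + 1), so the partition is: 2 block(s) of size 1, 1 block(s) of size 2.
In nonincreasing order the block sizes are [2, 1, 1].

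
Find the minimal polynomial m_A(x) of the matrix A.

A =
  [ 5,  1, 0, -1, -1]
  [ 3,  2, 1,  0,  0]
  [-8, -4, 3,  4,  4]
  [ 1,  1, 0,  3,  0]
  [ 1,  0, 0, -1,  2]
x^3 - 9*x^2 + 27*x - 27

The characteristic polynomial is χ_A(x) = (x - 3)^5, so the eigenvalues are known. The minimal polynomial is
  m_A(x) = Π_λ (x − λ)^{k_λ}
where k_λ is the size of the *largest* Jordan block for λ (equivalently, the smallest k with (A − λI)^k v = 0 for every generalised eigenvector v of λ).

  λ = 3: largest Jordan block has size 3, contributing (x − 3)^3

So m_A(x) = (x - 3)^3 = x^3 - 9*x^2 + 27*x - 27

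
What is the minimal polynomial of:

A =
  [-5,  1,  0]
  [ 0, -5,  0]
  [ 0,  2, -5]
x^2 + 10*x + 25

The characteristic polynomial is χ_A(x) = (x + 5)^3, so the eigenvalues are known. The minimal polynomial is
  m_A(x) = Π_λ (x − λ)^{k_λ}
where k_λ is the size of the *largest* Jordan block for λ (equivalently, the smallest k with (A − λI)^k v = 0 for every generalised eigenvector v of λ).

  λ = -5: largest Jordan block has size 2, contributing (x + 5)^2

So m_A(x) = (x + 5)^2 = x^2 + 10*x + 25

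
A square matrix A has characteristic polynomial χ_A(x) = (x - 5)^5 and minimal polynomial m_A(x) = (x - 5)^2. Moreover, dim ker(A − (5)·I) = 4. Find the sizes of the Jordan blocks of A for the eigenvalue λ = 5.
Block sizes for λ = 5: [2, 1, 1, 1]

Step 1 — from the characteristic polynomial, algebraic multiplicity of λ = 5 is 5. From dim ker(A − (5)·I) = 4, there are exactly 4 Jordan blocks for λ = 5.
Step 2 — from the minimal polynomial, the factor (x − 5)^2 tells us the largest block for λ = 5 has size 2.
Step 3 — with total size 5, 4 blocks, and largest block 2, the block sizes (in nonincreasing order) are [2, 1, 1, 1].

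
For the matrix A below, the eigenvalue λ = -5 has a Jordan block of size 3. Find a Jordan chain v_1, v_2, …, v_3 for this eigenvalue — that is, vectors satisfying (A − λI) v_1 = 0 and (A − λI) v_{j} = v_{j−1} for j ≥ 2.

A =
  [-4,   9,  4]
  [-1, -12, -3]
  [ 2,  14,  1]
A Jordan chain for λ = -5 of length 3:
v_1 = (2, -2, 4)ᵀ
v_2 = (9, -7, 14)ᵀ
v_3 = (0, 1, 0)ᵀ

Let N = A − (-5)·I. We want v_3 with N^3 v_3 = 0 but N^2 v_3 ≠ 0; then v_{j-1} := N · v_j for j = 3, …, 2.

Pick v_3 = (0, 1, 0)ᵀ.
Then v_2 = N · v_3 = (9, -7, 14)ᵀ.
Then v_1 = N · v_2 = (2, -2, 4)ᵀ.

Sanity check: (A − (-5)·I) v_1 = (0, 0, 0)ᵀ = 0. ✓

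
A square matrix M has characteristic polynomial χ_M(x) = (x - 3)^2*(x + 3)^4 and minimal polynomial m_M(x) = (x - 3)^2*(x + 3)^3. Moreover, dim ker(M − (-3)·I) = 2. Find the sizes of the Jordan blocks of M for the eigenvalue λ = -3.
Block sizes for λ = -3: [3, 1]

Step 1 — from the characteristic polynomial, algebraic multiplicity of λ = -3 is 4. From dim ker(M − (-3)·I) = 2, there are exactly 2 Jordan blocks for λ = -3.
Step 2 — from the minimal polynomial, the factor (x + 3)^3 tells us the largest block for λ = -3 has size 3.
Step 3 — with total size 4, 2 blocks, and largest block 3, the block sizes (in nonincreasing order) are [3, 1].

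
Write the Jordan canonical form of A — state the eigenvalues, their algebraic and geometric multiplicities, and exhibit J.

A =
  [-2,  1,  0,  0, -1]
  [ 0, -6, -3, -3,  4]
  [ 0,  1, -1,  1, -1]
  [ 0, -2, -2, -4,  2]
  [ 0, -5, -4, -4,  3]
J_3(-2) ⊕ J_1(-2) ⊕ J_1(-2)

The characteristic polynomial is
  det(x·I − A) = x^5 + 10*x^4 + 40*x^3 + 80*x^2 + 80*x + 32 = (x + 2)^5

Eigenvalues and multiplicities (the geometric multiplicity of λ is n − rank(A − λI), which equals the number of Jordan blocks for λ):
  λ = -2: algebraic multiplicity = 5, geometric multiplicity = 3

Determining the block sizes for each eigenvalue:
  λ = -2: with am = 5 and gm = 3, the partition is not yet determined (e.g. several partitions of 5 into 3 parts exist). Let N = A − (-2)·I. Computing rank(N^1) = 2, rank(N^2) = 1, rank(N^3) = 0; the number of blocks of size ≥ j is rank(N^{j−1}) − rank(N^j), giving [3, 1, 1]. So we have 1 block(s) of size 3, 2 block(s) of size 1 → block sizes [3, 1, 1]

Assembling the blocks gives a Jordan form
J =
  [-2,  1,  0,  0,  0]
  [ 0, -2,  1,  0,  0]
  [ 0,  0, -2,  0,  0]
  [ 0,  0,  0, -2,  0]
  [ 0,  0,  0,  0, -2]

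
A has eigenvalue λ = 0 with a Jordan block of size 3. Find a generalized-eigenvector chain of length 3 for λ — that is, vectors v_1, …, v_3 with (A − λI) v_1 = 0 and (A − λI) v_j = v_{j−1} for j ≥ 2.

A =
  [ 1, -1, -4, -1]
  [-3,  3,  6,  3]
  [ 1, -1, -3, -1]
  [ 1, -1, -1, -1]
A Jordan chain for λ = 0 of length 3:
v_1 = (-1, -3, 0, 2)ᵀ
v_2 = (1, -3, 1, 1)ᵀ
v_3 = (1, 0, 0, 0)ᵀ

Let N = A − (0)·I. We want v_3 with N^3 v_3 = 0 but N^2 v_3 ≠ 0; then v_{j-1} := N · v_j for j = 3, …, 2.

Pick v_3 = (1, 0, 0, 0)ᵀ.
Then v_2 = N · v_3 = (1, -3, 1, 1)ᵀ.
Then v_1 = N · v_2 = (-1, -3, 0, 2)ᵀ.

Sanity check: (A − (0)·I) v_1 = (0, 0, 0, 0)ᵀ = 0. ✓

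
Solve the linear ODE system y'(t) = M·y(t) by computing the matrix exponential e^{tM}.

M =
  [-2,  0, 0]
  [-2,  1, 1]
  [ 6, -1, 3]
e^{tM} =
  [exp(-2*t), 0, 0]
  [2*t*exp(2*t) - exp(2*t) + exp(-2*t), -t*exp(2*t) + exp(2*t), t*exp(2*t)]
  [2*t*exp(2*t) + exp(2*t) - exp(-2*t), -t*exp(2*t), t*exp(2*t) + exp(2*t)]

Strategy: write M = P · J · P⁻¹ where J is a Jordan canonical form, so e^{tM} = P · e^{tJ} · P⁻¹, and e^{tJ} can be computed block-by-block.

M has Jordan form
J =
  [-2, 0, 0]
  [ 0, 2, 1]
  [ 0, 0, 2]
(up to reordering of blocks).

Per-block formulas:
  For a 1×1 block at λ = -2: exp(t · [-2]) = [e^(-2t)].
  For a 2×2 Jordan block J_2(2): exp(t · J_2(2)) = e^(2t)·(I + t·N), where N is the 2×2 nilpotent shift.

After assembling e^{tJ} and conjugating by P, we get:

e^{tM} =
  [exp(-2*t), 0, 0]
  [2*t*exp(2*t) - exp(2*t) + exp(-2*t), -t*exp(2*t) + exp(2*t), t*exp(2*t)]
  [2*t*exp(2*t) + exp(2*t) - exp(-2*t), -t*exp(2*t), t*exp(2*t) + exp(2*t)]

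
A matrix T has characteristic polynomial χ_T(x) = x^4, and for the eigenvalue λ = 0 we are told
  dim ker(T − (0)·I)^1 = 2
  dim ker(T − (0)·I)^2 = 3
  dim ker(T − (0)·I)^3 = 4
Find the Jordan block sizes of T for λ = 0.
Block sizes for λ = 0: [3, 1]

From the dimensions of kernels of powers, the number of Jordan blocks of size at least j is d_j − d_{j−1} where d_j = dim ker(N^j) (with d_0 = 0). Computing the differences gives [2, 1, 1].
The number of blocks of size exactly k is (#blocks of size ≥ k) − (#blocks of size ≥ k + 1), so the partition is: 1 block(s) of size 1, 1 block(s) of size 3.
In nonincreasing order the block sizes are [3, 1].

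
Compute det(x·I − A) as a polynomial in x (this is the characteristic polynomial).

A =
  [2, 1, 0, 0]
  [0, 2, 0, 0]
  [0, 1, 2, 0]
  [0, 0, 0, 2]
x^4 - 8*x^3 + 24*x^2 - 32*x + 16

Expanding det(x·I − A) (e.g. by cofactor expansion or by noting that A is similar to its Jordan form J, which has the same characteristic polynomial as A) gives
  χ_A(x) = x^4 - 8*x^3 + 24*x^2 - 32*x + 16
which factors as (x - 2)^4. The eigenvalues (with algebraic multiplicities) are λ = 2 with multiplicity 4.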